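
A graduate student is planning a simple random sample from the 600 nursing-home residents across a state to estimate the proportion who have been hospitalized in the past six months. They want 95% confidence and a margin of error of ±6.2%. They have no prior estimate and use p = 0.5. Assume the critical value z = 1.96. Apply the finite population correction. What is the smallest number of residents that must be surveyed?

177

Unadjusted: n₀ = 1.96² × 0.50 × 0.50 / 0.062² ≈ 249.84, so n₀ = 250.
Finite population correction with N = 600: n = n₀ / (1 + (n₀−1)/N) = 250 / (1 + 249/600) = 250 / 1.4150 ≈ 176.68.
Rounding up, n = 177.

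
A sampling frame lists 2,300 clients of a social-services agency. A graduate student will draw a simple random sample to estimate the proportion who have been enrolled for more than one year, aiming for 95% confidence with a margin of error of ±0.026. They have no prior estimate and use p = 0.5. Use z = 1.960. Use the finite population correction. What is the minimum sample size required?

Unadjusted: n₀ = 1.960² × 0.50 × 0.50 / 0.026² ≈ 1420.71, so n₀ = 1421.
Finite population correction with N = 2,300: n = n₀ / (1 + (n₀−1)/N) = 1421 / (1 + 1420/2300) = 1421 / 1.6174 ≈ 878.58.
Rounding up, n = 879.

879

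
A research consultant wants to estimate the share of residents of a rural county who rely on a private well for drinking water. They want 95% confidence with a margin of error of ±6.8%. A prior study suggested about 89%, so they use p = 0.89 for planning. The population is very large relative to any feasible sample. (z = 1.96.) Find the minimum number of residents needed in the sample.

82

With p = 0.89, p(1−p) = 0.0979.
n = z²·p(1−p)/E² = 1.96² × 0.0979 / 0.068² = 3.8416 × 0.0979 / 0.004624 ≈ 81.33.
Rounding up gives n = 82.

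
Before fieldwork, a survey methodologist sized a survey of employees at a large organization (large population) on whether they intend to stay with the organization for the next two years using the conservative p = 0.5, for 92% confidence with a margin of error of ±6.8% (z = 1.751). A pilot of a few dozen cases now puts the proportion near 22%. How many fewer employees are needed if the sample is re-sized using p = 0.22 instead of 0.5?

Conservative (p = 0.5): n = 1.751² × 0.25 / 0.068² ≈ 165.77 → 166.
Using p = 0.22: p(1−p) = 0.1716, so n = 1.751² × 0.1716 / 0.068² ≈ 113.78 → 114.
Reduction: 166 − 114 = 52.

52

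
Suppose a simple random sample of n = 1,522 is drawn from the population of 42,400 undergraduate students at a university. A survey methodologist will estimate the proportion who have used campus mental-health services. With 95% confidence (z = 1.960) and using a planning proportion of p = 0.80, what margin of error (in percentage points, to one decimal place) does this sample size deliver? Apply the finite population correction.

Finite-population factor: (N−n)/(N−1) = (42400−1522)/(42400−1) = 0.9641.
SE(p̂) = √[p(1−p)/n · (N−n)/(N−1)] = √[0.1600/1522 × 0.9641] = 0.01007.
E = z × SE = 1.960 × 0.01007 = 0.01973 ≈ 2.0 percentage points.

2.0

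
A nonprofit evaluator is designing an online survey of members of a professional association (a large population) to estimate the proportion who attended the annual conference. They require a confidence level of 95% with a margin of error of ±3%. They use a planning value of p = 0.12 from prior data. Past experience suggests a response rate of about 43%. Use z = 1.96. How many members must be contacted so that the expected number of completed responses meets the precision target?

Completed interviews needed: n₀ = 1.96² × 0.1056 / 0.030² ≈ 450.75 → 451.
At a 43% response rate, contacts needed = 451 / 0.43 ≈ 1048.84 → 1049.

1049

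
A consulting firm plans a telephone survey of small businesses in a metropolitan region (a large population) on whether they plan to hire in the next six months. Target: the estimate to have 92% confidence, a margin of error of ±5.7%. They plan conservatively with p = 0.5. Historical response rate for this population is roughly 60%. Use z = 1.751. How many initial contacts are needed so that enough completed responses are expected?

Completed interviews needed: n₀ = 1.751² × 0.2500 / 0.057² ≈ 235.92 → 236.
At a 60% response rate, contacts needed = 236 / 0.60 ≈ 393.33 → 394.

394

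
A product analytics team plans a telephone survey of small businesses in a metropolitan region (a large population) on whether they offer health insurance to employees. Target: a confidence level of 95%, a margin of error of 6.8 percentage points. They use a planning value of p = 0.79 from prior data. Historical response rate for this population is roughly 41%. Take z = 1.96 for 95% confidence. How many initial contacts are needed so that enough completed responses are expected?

337

Completed interviews needed: n₀ = 1.96² × 0.1659 / 0.068² ≈ 137.83 → 138.
At a 41% response rate, contacts needed = 138 / 0.41 ≈ 336.59 → 337.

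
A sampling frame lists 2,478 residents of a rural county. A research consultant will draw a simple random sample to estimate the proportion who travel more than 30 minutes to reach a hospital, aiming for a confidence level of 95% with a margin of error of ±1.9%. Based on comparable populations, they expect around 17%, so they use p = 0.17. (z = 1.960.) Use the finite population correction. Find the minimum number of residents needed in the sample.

936

Unadjusted: n₀ = 1.960² × 0.17 × 0.83 / 0.019² ≈ 1501.52, so n₀ = 1502.
Finite population correction with N = 2,478: n = n₀ / (1 + (n₀−1)/N) = 1502 / (1 + 1501/2478) = 1502 / 1.6057 ≈ 935.40.
Rounding up, n = 936.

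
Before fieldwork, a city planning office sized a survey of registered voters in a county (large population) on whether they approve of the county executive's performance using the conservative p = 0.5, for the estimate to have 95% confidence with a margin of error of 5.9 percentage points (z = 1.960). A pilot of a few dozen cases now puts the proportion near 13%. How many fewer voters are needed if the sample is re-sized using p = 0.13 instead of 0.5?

151

Conservative (p = 0.5): n = 1.960² × 0.25 / 0.059² ≈ 275.90 → 276.
Using p = 0.13: p(1−p) = 0.1131, so n = 1.960² × 0.1131 / 0.059² ≈ 124.82 → 125.
Reduction: 276 − 125 = 151.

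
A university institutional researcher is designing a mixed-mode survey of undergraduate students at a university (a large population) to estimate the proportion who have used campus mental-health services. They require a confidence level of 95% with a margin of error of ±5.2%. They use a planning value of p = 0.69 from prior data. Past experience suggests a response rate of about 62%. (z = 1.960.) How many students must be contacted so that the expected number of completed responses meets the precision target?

491

Completed interviews needed: n₀ = 1.960² × 0.2139 / 0.052² ≈ 303.89 → 304.
At a 62% response rate, contacts needed = 304 / 0.62 ≈ 490.32 → 491.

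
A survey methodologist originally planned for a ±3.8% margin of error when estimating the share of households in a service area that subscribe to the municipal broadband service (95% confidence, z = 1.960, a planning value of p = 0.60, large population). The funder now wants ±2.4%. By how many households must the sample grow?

962

At ±3.8%: n = 1.960² × 0.2400 / 0.038² ≈ 638.49 → 639.
At ±2.4%: n = 1.960² × 0.2400 / 0.024² ≈ 1600.67 → 1601.
Additional respondents: 1601 − 639 = 962.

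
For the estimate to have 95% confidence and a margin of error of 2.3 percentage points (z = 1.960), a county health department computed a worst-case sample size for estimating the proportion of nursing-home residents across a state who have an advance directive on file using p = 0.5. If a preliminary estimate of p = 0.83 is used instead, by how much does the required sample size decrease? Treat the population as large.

Conservative (p = 0.5): n = 1.960² × 0.25 / 0.023² ≈ 1815.50 → 1816.
Using p = 0.83: p(1−p) = 0.1411, so n = 1.960² × 0.1411 / 0.023² ≈ 1024.67 → 1025.
Reduction: 1816 − 1025 = 791.

791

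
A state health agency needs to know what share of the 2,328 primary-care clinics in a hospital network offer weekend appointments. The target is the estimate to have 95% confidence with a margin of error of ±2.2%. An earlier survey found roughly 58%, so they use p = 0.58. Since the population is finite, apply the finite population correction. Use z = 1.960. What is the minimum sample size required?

Unadjusted: n₀ = 1.960² × 0.58 × 0.42 / 0.022² ≈ 1933.50, so n₀ = 1934.
Finite population correction with N = 2,328: n = n₀ / (1 + (n₀−1)/N) = 1934 / (1 + 1933/2328) = 1934 / 1.8303 ≈ 1056.64.
Rounding up, n = 1057.

1057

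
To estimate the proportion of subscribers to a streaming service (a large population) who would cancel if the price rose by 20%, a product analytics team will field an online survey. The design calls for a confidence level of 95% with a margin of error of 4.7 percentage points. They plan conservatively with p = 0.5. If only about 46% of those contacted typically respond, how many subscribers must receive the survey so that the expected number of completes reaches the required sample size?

946

For 95% confidence, z = 1.96.
Completed interviews needed: n₀ = 1.96² × 0.2500 / 0.047² ≈ 434.77 → 435.
At a 46% response rate, contacts needed = 435 / 0.46 ≈ 945.65 → 946.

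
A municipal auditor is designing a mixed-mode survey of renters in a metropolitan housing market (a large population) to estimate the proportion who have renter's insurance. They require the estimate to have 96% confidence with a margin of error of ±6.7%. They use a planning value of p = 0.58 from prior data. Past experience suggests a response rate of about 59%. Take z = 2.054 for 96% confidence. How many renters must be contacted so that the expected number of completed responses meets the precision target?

Completed interviews needed: n₀ = 2.054² × 0.2436 / 0.067² ≈ 228.94 → 229.
At a 59% response rate, contacts needed = 229 / 0.59 ≈ 388.14 → 389.

389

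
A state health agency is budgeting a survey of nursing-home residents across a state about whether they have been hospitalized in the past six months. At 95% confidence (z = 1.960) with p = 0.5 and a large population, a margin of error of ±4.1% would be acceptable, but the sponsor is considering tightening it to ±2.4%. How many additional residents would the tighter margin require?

1096

At ±4.1%: n = 1.960² × 0.2500 / 0.041² ≈ 571.33 → 572.
At ±2.4%: n = 1.960² × 0.2500 / 0.024² ≈ 1667.36 → 1668.
Additional respondents: 1668 − 572 = 1096.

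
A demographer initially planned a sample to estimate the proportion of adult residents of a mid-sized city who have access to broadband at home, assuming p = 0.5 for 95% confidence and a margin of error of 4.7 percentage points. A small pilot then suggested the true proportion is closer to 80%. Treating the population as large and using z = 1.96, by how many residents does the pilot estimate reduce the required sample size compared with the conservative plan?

Conservative (p = 0.5): n = 1.96² × 0.25 / 0.047² ≈ 434.77 → 435.
Using p = 0.80: p(1−p) = 0.1600, so n = 1.96² × 0.1600 / 0.047² ≈ 278.25 → 279.
Reduction: 435 − 279 = 156.

156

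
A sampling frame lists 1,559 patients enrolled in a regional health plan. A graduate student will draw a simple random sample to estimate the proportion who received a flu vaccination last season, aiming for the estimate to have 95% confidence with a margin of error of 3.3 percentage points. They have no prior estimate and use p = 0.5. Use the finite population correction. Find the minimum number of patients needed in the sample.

For 95% confidence, z = 1.960.
Unadjusted: n₀ = 1.960² × 0.50 × 0.50 / 0.033² ≈ 881.91, so n₀ = 882.
Finite population correction with N = 1,559: n = n₀ / (1 + (n₀−1)/N) = 882 / (1 + 881/1559) = 882 / 1.5651 ≈ 563.54.
Rounding up, n = 564.

564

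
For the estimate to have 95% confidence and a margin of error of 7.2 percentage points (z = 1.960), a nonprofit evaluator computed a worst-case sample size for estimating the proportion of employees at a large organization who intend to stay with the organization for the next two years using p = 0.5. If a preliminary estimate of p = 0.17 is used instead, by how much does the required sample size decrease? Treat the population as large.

81

Conservative (p = 0.5): n = 1.960² × 0.25 / 0.072² ≈ 185.26 → 186.
Using p = 0.17: p(1−p) = 0.1411, so n = 1.960² × 0.1411 / 0.072² ≈ 104.56 → 105.
Reduction: 186 − 105 = 81.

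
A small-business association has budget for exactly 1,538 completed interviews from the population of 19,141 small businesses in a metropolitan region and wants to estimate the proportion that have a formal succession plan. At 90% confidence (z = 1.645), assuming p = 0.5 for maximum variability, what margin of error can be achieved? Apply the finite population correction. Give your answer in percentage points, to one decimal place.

2.0

Finite-population factor: (N−n)/(N−1) = (19141−1538)/(19141−1) = 0.9197.
SE(p̂) = √[p(1−p)/n · (N−n)/(N−1)] = √[0.2500/1538 × 0.9197] = 0.01223.
E = z × SE = 1.645 × 0.01223 = 0.02011 ≈ 2.0 percentage points.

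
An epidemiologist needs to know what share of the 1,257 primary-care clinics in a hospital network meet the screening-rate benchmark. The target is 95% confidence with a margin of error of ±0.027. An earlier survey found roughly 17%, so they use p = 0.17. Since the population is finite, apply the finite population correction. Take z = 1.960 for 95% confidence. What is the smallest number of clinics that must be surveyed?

Unadjusted: n₀ = 1.960² × 0.17 × 0.83 / 0.027² ≈ 743.55, so n₀ = 744.
Finite population correction with N = 1,257: n = n₀ / (1 + (n₀−1)/N) = 744 / (1 + 743/1257) = 744 / 1.5911 ≈ 467.60.
Rounding up, n = 468.

468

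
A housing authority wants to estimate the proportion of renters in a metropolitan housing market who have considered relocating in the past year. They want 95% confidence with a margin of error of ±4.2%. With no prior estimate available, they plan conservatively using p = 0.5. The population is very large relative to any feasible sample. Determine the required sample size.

545

For 95% confidence, z = 1.960.
With p = 0.5, p(1−p) = 0.25.
n = z²·p(1−p)/E² = 1.960² × 0.2500 / 0.042² = 3.8416 × 0.2500 / 0.001764 ≈ 544.44.
Rounding up gives n = 545.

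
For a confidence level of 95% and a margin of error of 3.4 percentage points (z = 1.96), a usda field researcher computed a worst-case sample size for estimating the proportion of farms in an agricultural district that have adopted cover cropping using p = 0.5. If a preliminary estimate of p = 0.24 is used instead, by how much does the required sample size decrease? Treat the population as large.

Conservative (p = 0.5): n = 1.96² × 0.25 / 0.034² ≈ 830.80 → 831.
Using p = 0.24: p(1−p) = 0.1824, so n = 1.96² × 0.1824 / 0.034² ≈ 606.15 → 607.
Reduction: 831 − 607 = 224.

224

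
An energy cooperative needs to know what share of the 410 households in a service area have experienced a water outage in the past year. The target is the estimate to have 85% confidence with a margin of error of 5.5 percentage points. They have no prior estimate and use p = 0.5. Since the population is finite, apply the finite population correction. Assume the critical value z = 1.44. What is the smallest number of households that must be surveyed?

Unadjusted: n₀ = 1.44² × 0.50 × 0.50 / 0.055² ≈ 171.37, so n₀ = 172.
Finite population correction with N = 410: n = n₀ / (1 + (n₀−1)/N) = 172 / (1 + 171/410) = 172 / 1.4171 ≈ 121.38.
Rounding up, n = 122.

122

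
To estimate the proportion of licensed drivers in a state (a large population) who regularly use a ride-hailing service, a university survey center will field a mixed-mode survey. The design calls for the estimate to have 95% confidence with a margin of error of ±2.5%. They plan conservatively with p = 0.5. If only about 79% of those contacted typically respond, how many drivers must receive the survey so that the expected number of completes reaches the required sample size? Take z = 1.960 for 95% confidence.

Completed interviews needed: n₀ = 1.960² × 0.2500 / 0.025² ≈ 1536.64 → 1537.
At a 79% response rate, contacts needed = 1537 / 0.79 ≈ 1945.57 → 1946.

1946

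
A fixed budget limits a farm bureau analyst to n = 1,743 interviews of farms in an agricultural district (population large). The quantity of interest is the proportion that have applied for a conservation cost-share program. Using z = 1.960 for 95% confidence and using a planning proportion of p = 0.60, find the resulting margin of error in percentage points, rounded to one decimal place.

2.3

SE(p̂) = √[p(1−p)/n] = √[0.2400/1743] = 0.01173.
E = z × SE = 1.960 × 0.01173 = 0.02300, or 2.3 percentage points.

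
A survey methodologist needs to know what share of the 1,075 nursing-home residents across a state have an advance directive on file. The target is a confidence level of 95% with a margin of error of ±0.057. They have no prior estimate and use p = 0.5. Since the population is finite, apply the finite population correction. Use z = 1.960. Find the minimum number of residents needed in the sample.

233

Unadjusted: n₀ = 1.960² × 0.50 × 0.50 / 0.057² ≈ 295.60, so n₀ = 296.
Finite population correction with N = 1,075: n = n₀ / (1 + (n₀−1)/N) = 296 / (1 + 295/1075) = 296 / 1.2744 ≈ 232.26.
Rounding up, n = 233.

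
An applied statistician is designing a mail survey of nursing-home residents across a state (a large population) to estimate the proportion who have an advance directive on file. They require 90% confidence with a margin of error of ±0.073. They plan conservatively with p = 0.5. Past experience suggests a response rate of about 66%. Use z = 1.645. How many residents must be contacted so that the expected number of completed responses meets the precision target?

Completed interviews needed: n₀ = 1.645² × 0.2500 / 0.073² ≈ 126.95 → 127.
At a 66% response rate, contacts needed = 127 / 0.66 ≈ 192.42 → 193.

193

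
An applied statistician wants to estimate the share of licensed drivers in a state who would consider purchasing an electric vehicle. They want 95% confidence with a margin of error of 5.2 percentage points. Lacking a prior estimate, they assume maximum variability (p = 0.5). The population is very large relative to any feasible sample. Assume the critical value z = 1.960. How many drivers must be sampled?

With p = 0.5, p(1−p) = 0.25.
n = z²·p(1−p)/E² = 1.960² × 0.2500 / 0.052² = 3.8416 × 0.2500 / 0.002704 ≈ 355.18.
Rounding up gives n = 356.

356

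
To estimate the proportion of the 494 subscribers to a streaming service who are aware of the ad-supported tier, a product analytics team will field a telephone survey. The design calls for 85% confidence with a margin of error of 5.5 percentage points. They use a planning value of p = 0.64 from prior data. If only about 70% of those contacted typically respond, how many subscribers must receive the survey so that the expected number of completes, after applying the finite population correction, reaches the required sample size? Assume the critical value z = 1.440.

Completed interviews needed (unadjusted): n₀ = 1.440² × 0.2304 / 0.055² ≈ 157.94 → 158.
FPC for N = 494: n = 158 / (1 + 157/494) = 158 / 1.3178 ≈ 119.90 → 120.
At a 70% response rate, contacts needed = 120 / 0.70 ≈ 171.43 → 172.

172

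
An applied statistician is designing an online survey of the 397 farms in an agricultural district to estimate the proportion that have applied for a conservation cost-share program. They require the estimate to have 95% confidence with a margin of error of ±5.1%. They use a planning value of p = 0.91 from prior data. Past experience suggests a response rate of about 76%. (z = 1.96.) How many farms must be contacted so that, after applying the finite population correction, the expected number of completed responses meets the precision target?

Completed interviews needed (unadjusted): n₀ = 1.96² × 0.0819 / 0.051² ≈ 120.96 → 121.
FPC for N = 397: n = 121 / (1 + 120/397) = 121 / 1.3023 ≈ 92.91 → 93.
At a 76% response rate, contacts needed = 93 / 0.76 ≈ 122.37 → 123.

123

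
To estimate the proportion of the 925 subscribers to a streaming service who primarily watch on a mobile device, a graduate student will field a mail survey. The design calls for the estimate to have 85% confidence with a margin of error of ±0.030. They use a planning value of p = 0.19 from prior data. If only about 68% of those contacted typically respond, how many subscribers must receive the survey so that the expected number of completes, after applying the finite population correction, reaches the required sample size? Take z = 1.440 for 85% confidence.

Completed interviews needed (unadjusted): n₀ = 1.440² × 0.1539 / 0.030² ≈ 354.59 → 355.
FPC for N = 925: n = 355 / (1 + 354/925) = 355 / 1.3827 ≈ 256.74 → 257.
At a 68% response rate, contacts needed = 257 / 0.68 ≈ 377.94 → 378.

378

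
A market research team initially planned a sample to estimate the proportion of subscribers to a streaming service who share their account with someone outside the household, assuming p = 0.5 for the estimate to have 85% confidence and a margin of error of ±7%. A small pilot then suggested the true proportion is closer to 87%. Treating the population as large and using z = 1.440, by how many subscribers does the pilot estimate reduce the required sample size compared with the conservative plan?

58

Conservative (p = 0.5): n = 1.440² × 0.25 / 0.070² ≈ 105.80 → 106.
Using p = 0.87: p(1−p) = 0.1131, so n = 1.440² × 0.1131 / 0.070² ≈ 47.86 → 48.
Reduction: 106 − 48 = 58.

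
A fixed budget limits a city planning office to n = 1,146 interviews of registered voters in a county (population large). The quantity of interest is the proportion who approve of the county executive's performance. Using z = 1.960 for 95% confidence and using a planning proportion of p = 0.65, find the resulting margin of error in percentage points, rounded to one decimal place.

2.8

SE(p̂) = √[p(1−p)/n] = √[0.2275/1146] = 0.01409.
E = z × SE = 1.960 × 0.01409 = 0.02762, or 2.8 percentage points.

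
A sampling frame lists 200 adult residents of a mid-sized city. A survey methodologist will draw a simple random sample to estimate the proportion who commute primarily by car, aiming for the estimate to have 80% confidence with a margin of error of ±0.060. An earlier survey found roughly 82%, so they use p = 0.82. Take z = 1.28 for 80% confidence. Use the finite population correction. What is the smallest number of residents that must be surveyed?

Unadjusted: n₀ = 1.28² × 0.82 × 0.18 / 0.060² ≈ 67.17, so n₀ = 68.
Finite population correction with N = 200: n = n₀ / (1 + (n₀−1)/N) = 68 / (1 + 67/200) = 68 / 1.3350 ≈ 50.94.
Rounding up, n = 51.

51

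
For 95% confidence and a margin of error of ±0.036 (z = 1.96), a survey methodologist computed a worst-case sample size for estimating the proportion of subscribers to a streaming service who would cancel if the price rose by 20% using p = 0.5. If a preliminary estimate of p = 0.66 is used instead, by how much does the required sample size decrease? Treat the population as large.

76

Conservative (p = 0.5): n = 1.96² × 0.25 / 0.036² ≈ 741.05 → 742.
Using p = 0.66: p(1−p) = 0.2244, so n = 1.96² × 0.2244 / 0.036² ≈ 665.17 → 666.
Reduction: 742 − 666 = 76.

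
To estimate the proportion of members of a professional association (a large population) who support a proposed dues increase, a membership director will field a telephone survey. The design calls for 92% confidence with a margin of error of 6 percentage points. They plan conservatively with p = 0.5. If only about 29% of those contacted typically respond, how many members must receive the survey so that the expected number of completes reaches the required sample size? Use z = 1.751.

Completed interviews needed: n₀ = 1.751² × 0.2500 / 0.060² ≈ 212.92 → 213.
At a 29% response rate, contacts needed = 213 / 0.29 ≈ 734.48 → 735.

735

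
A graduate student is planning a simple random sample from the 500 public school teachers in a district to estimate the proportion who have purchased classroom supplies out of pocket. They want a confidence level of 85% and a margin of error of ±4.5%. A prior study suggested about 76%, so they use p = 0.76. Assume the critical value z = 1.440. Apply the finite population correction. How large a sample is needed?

Unadjusted: n₀ = 1.440² × 0.76 × 0.24 / 0.045² ≈ 186.78, so n₀ = 187.
Finite population correction with N = 500: n = n₀ / (1 + (n₀−1)/N) = 187 / (1 + 186/500) = 187 / 1.3720 ≈ 136.30.
Rounding up, n = 137.

137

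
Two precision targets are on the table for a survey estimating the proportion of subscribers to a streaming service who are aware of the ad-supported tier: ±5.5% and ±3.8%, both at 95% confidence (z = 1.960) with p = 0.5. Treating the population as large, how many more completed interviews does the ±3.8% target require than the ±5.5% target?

At ±5.5%: n = 1.960² × 0.2500 / 0.055² ≈ 317.49 → 318.
At ±3.8%: n = 1.960² × 0.2500 / 0.038² ≈ 665.10 → 666.
Additional respondents: 666 − 318 = 348.

348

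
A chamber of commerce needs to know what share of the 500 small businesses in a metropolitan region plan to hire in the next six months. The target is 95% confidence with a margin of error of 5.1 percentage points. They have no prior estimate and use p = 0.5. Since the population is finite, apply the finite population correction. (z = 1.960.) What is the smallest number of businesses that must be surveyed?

213

Unadjusted: n₀ = 1.960² × 0.50 × 0.50 / 0.051² ≈ 369.24, so n₀ = 370.
Finite population correction with N = 500: n = n₀ / (1 + (n₀−1)/N) = 370 / (1 + 369/500) = 370 / 1.7380 ≈ 212.89.
Rounding up, n = 213.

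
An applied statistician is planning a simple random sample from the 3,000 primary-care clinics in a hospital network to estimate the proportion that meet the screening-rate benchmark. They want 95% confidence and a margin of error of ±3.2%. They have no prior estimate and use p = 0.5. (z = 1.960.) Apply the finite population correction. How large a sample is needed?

Unadjusted: n₀ = 1.960² × 0.50 × 0.50 / 0.032² ≈ 937.89, so n₀ = 938.
Finite population correction with N = 3,000: n = n₀ / (1 + (n₀−1)/N) = 938 / (1 + 937/3000) = 938 / 1.3123 ≈ 714.76.
Rounding up, n = 715.

715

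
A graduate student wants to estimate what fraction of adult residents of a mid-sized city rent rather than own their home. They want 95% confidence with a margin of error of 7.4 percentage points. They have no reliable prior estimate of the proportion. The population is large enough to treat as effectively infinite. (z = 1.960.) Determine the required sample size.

With no prior estimate, use p = 0.5, giving p(1−p) = 0.25.
n = z²·p(1−p)/E² = 1.960² × 0.2500 / 0.074² = 3.8416 × 0.2500 / 0.005476 ≈ 175.38.
Rounding up gives n = 176.

176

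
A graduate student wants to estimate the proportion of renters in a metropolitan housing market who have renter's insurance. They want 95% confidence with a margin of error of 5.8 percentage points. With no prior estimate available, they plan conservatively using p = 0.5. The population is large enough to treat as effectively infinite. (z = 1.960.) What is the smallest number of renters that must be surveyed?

286

With p = 0.5, p(1−p) = 0.25.
n = z²·p(1−p)/E² = 1.960² × 0.2500 / 0.058² = 3.8416 × 0.2500 / 0.003364 ≈ 285.49.
Rounding up gives n = 286.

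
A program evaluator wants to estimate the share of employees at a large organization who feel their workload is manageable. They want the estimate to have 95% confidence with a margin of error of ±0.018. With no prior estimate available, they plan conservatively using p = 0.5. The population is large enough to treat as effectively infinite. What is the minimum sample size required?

For 95% confidence, z = 1.960.
With p = 0.5, p(1−p) = 0.25.
n = z²·p(1−p)/E² = 1.960² × 0.2500 / 0.018² = 3.8416 × 0.2500 / 0.000324 ≈ 2964.20.
Rounding up gives n = 2965.

2965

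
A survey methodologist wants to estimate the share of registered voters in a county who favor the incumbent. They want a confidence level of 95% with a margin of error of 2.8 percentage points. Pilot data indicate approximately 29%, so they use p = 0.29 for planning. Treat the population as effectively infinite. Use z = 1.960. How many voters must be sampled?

With p = 0.29, p(1−p) = 0.2059.
n = z²·p(1−p)/E² = 1.960² × 0.2059 / 0.028² = 3.8416 × 0.2059 / 0.000784 ≈ 1008.91.
Rounding up gives n = 1009.

1009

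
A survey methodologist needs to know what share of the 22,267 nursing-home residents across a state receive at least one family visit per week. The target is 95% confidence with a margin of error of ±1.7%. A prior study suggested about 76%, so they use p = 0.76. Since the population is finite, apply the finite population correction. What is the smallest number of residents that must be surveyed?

2187

For 95% confidence, z = 1.960.
Unadjusted: n₀ = 1.960² × 0.76 × 0.24 / 0.017² ≈ 2424.59, so n₀ = 2425.
Finite population correction with N = 22,267: n = n₀ / (1 + (n₀−1)/N) = 2425 / (1 + 2424/22267) = 2425 / 1.1089 ≈ 2186.93.
Rounding up, n = 2187.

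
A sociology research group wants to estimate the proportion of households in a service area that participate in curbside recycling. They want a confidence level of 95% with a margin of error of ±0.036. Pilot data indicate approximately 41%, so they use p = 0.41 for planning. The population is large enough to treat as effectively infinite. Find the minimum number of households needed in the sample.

718

For 95% confidence, z = 1.960.
With p = 0.41, p(1−p) = 0.2419.
n = z²·p(1−p)/E² = 1.960² × 0.2419 / 0.036² = 3.8416 × 0.2419 / 0.001296 ≈ 717.04.
Rounding up gives n = 718.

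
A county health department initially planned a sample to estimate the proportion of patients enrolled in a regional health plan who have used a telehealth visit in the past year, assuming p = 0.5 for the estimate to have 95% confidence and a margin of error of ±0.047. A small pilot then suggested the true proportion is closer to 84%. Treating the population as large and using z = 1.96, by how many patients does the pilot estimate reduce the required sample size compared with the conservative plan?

201

Conservative (p = 0.5): n = 1.96² × 0.25 / 0.047² ≈ 434.77 → 435.
Using p = 0.84: p(1−p) = 0.1344, so n = 1.96² × 0.1344 / 0.047² ≈ 233.73 → 234.
Reduction: 435 − 234 = 201.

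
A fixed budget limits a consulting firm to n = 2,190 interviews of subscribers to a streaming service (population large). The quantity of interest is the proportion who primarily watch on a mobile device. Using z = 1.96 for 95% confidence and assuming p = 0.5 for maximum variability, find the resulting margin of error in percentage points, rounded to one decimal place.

SE(p̂) = √[p(1−p)/n] = √[0.2500/2190] = 0.01068.
E = z × SE = 1.96 × 0.01068 = 0.02094, or 2.1 percentage points.

2.1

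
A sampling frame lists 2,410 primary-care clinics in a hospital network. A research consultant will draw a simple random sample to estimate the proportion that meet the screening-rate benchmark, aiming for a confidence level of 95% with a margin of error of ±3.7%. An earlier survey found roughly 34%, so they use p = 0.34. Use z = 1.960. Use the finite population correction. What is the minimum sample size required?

Unadjusted: n₀ = 1.960² × 0.34 × 0.66 / 0.037² ≈ 629.70, so n₀ = 630.
Finite population correction with N = 2,410: n = n₀ / (1 + (n₀−1)/N) = 630 / (1 + 629/2410) = 630 / 1.2610 ≈ 499.61.
Rounding up, n = 500.

500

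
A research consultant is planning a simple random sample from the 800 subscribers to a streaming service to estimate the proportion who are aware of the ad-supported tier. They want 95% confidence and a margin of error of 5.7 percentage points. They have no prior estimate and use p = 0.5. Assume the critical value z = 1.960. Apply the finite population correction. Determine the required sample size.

Unadjusted: n₀ = 1.960² × 0.50 × 0.50 / 0.057² ≈ 295.60, so n₀ = 296.
Finite population correction with N = 800: n = n₀ / (1 + (n₀−1)/N) = 296 / (1 + 295/800) = 296 / 1.3687 ≈ 216.26.
Rounding up, n = 217.

217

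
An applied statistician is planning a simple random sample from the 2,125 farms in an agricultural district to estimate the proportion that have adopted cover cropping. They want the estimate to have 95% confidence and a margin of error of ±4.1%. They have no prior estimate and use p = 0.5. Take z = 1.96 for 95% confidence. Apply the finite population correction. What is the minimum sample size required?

Unadjusted: n₀ = 1.96² × 0.50 × 0.50 / 0.041² ≈ 571.33, so n₀ = 572.
Finite population correction with N = 2,125: n = n₀ / (1 + (n₀−1)/N) = 572 / (1 + 571/2125) = 572 / 1.2687 ≈ 450.85.
Rounding up, n = 451.

451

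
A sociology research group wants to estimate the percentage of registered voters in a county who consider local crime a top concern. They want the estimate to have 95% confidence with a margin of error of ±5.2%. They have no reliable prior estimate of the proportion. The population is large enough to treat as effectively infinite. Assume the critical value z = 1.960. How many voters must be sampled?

356

With no prior estimate, use p = 0.5, giving p(1−p) = 0.25.
n = z²·p(1−p)/E² = 1.960² × 0.2500 / 0.052² = 3.8416 × 0.2500 / 0.002704 ≈ 355.18.
Rounding up gives n = 356.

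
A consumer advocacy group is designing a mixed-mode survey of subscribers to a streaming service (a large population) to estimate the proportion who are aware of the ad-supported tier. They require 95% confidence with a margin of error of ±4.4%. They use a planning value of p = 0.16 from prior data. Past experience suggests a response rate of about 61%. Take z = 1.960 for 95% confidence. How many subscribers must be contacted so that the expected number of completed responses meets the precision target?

438

Completed interviews needed: n₀ = 1.960² × 0.1344 / 0.044² ≈ 266.69 → 267.
At a 61% response rate, contacts needed = 267 / 0.61 ≈ 437.70 → 438.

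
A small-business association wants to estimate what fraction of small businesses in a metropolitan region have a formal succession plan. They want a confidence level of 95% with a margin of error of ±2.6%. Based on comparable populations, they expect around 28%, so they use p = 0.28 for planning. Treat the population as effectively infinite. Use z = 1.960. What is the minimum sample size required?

With p = 0.28, p(1−p) = 0.2016.
n = z²·p(1−p)/E² = 1.960² × 0.2016 / 0.026² = 3.8416 × 0.2016 / 0.000676 ≈ 1145.66.
Rounding up gives n = 1146.

1146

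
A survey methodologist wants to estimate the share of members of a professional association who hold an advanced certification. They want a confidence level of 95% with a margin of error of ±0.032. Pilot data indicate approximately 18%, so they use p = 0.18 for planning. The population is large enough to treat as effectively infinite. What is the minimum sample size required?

For 95% confidence, z = 1.960.
With p = 0.18, p(1−p) = 0.1476.
n = z²·p(1−p)/E² = 1.960² × 0.1476 / 0.032² = 3.8416 × 0.1476 / 0.001024 ≈ 553.73.
Rounding up gives n = 554.

554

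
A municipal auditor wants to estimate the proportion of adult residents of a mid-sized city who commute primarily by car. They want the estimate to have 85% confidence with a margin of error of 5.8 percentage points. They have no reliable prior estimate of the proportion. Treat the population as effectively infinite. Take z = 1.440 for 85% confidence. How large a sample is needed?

With no prior estimate, use p = 0.5, giving p(1−p) = 0.25.
n = z²·p(1−p)/E² = 1.440² × 0.2500 / 0.058² = 2.0736 × 0.2500 / 0.003364 ≈ 154.10.
Rounding up gives n = 155.

155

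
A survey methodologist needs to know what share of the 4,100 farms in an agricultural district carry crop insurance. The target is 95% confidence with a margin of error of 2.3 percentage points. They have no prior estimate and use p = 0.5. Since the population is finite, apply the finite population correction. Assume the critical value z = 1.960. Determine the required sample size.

1259

Unadjusted: n₀ = 1.960² × 0.50 × 0.50 / 0.023² ≈ 1815.50, so n₀ = 1816.
Finite population correction with N = 4,100: n = n₀ / (1 + (n₀−1)/N) = 1816 / (1 + 1815/4100) = 1816 / 1.4427 ≈ 1258.77.
Rounding up, n = 1259.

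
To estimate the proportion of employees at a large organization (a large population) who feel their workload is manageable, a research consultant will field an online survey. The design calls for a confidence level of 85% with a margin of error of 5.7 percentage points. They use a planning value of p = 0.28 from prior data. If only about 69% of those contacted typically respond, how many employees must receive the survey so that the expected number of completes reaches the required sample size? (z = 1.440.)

Completed interviews needed: n₀ = 1.440² × 0.2016 / 0.057² ≈ 128.67 → 129.
At a 69% response rate, contacts needed = 129 / 0.69 ≈ 186.96 → 187.

187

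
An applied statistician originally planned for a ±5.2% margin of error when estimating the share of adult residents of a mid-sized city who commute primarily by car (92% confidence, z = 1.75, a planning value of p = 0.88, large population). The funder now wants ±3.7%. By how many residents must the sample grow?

117

At ±5.2%: n = 1.75² × 0.1056 / 0.052² ≈ 119.60 → 120.
At ±3.7%: n = 1.75² × 0.1056 / 0.037² ≈ 236.23 → 237.
Additional respondents: 237 − 120 = 117.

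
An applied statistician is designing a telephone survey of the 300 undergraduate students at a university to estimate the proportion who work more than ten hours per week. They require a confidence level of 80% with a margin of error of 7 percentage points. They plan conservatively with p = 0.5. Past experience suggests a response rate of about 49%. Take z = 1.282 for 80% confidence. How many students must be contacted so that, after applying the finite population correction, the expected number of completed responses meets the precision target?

135

Completed interviews needed (unadjusted): n₀ = 1.282² × 0.2500 / 0.070² ≈ 83.85 → 84.
FPC for N = 300: n = 84 / (1 + 83/300) = 84 / 1.2767 ≈ 65.80 → 66.
At a 49% response rate, contacts needed = 66 / 0.49 ≈ 134.69 → 135.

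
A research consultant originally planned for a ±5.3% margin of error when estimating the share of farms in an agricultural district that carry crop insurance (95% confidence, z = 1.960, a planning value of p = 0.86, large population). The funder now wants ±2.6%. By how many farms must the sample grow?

At ±5.3%: n = 1.960² × 0.1204 / 0.053² ≈ 164.66 → 165.
At ±2.6%: n = 1.960² × 0.1204 / 0.026² ≈ 684.21 → 685.
Additional respondents: 685 − 165 = 520.

520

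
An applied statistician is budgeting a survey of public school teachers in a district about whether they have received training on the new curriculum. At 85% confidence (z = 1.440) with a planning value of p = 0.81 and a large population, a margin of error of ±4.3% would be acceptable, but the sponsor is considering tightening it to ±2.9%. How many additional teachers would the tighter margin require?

At ±4.3%: n = 1.440² × 0.1539 / 0.043² ≈ 172.59 → 173.
At ±2.9%: n = 1.440² × 0.1539 / 0.029² ≈ 379.46 → 380.
Additional respondents: 380 − 173 = 207.

207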